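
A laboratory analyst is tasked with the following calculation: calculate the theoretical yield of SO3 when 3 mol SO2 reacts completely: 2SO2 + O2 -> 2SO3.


Mole ratio SO3:SO2 = 2:2
n(SO3) = 3 × 2/2 = 3.000 mol
mass = 3.000 × 80.07 = 240.21 g

240.21 g


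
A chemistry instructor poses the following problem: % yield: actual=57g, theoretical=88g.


% yield = actual/theoretical × 100
= 57/88 × 100
= 64.77%

64.77%


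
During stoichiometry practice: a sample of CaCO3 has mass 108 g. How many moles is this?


M(CaCO3) = 100.09 g/mol
n = mass/M = 108/100.09 = 1.079 mol

1.079 mol


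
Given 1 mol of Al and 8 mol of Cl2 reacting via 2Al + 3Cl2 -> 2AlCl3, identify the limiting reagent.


Mole ratio available / coefficient:
  Al: 1/2 = 0.500
  Cl2: 8/3 = 2.667
Smaller ratio is limiting.

Al


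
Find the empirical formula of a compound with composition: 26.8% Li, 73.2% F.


Assume 100 g sample. Moles of each element:
  Li: 26.8/6.94 = 3.862 mol
  F: 73.2/19.0 = 3.853 mol
Divide by smallest (3.853):
  Li: 3.862/3.853 = 1.0
  F: 3.853/3.853 = 1.0
Empirical formula: LiF

LiF


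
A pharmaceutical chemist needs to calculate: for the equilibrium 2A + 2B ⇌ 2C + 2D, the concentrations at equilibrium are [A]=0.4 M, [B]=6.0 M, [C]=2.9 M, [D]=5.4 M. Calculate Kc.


Kc = [C]^2[D]^2/([A]^2[B]^2)
= (2.9^2 × 5.4^2)/(0.4^2 × 6.0^2)
= 245.2356/5.76
= 42.58

42.58


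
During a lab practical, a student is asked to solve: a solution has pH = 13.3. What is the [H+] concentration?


[H+] = 10^(-pH) = 10^(-13.3)
= 5.01×10^-14 M

5.01×10^-14 M


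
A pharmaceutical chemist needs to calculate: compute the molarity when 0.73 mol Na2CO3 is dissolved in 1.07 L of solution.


M = n/V = 0.73/1.07 = 0.682 mol/L

0.682 M


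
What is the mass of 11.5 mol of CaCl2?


M(CaCl2) = 110.98 g/mol
mass = n × M = 11.5 × 110.98 = 1276.27 g

1276.27 g


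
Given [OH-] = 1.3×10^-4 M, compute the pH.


pOH = -log10([OH-]) = -log10(1.3×10^-4)
= 4 - log10(1.3) = 3.89
pH = 14 - pOH = 14 - 3.89 = 10.11

10.11


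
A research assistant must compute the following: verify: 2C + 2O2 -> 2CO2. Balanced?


Equation: 2C + 2O2 -> 2CO2
Check atoms: C: 2=2, O: 4=4
Balanced

Yes, balanced


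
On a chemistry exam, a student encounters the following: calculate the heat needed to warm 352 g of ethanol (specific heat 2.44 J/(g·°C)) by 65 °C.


q = mcΔT = 352 × 2.44 × 65
= 55827.20 J

55827.20 J


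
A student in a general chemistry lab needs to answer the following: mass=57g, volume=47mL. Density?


ρ = mass/volume
= 57/47
= 1.213 g/mL

1.213 g/mL


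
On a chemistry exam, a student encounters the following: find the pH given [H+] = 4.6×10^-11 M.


pH = -log10([H+]) = -log10(4.6×10^-11)
= 11 - log10(4.6)
= 11 - 0.66
= 10.34

10.34


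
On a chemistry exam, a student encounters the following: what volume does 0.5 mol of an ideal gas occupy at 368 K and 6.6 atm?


PV = nRT  (R = 0.08206 L·atm/(mol·K))
V = nRT/P = 0.5×0.08206×368/6.6
= 2.288 L

2.288 L


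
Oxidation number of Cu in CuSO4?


Sulfate is -2, so Cu = +2
Oxidation number: +2

+2


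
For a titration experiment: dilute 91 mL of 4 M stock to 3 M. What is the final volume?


C1V1 = C2V2
4 × 91 = 3 × V2
V2 = 364/3 = 121.33 mL

121.33 mL


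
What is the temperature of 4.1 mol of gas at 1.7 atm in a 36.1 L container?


PV = nRT  (R = 0.08206 L·atm/(mol·K))
T = PV/(nR) = 1.7×36.1/(4.1×0.08206)
= 61.37/0.336446
= 182.41 K

182.41 K


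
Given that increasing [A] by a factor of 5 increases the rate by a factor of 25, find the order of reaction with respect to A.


rate ∝ [A]^n
5^n = 25 → n = 2
Order in A: 2

2


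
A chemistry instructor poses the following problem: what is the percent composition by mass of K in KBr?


M(KBr) = 1×39.1 + 1×79.9 = 119.00 g/mol
Mass of K = 1 × 39.1 = 39.10 g/mol
% K = 39.10/119.00 × 100 = 32.86%

32.86%


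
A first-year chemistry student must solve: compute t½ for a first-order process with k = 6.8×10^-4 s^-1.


t½ = ln2/k = 0.693147/(6.8×10^-4 s^-1)
= 1019 s

1019 s


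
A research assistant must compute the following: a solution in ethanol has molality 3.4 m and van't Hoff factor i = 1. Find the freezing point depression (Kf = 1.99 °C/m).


ΔTf = Kf × m × i
= 1.99 × 3.4 × 1
= 6.766 °C

6.766 °C


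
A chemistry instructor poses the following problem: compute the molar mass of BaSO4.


M(BaSO4) = 1×137.33 + 1×32.07 + 4×16.0
= 137.33 + 32.07 + 64.0
= 233.4 g/mol

233.4 g/mol


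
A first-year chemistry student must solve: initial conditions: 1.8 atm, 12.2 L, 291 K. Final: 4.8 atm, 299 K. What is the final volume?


P1V1/T1 = P2V2/T2
V2 = P1V1T2/(T1P2)
= 1.8×12.2×299/(291×4.8)
= 4.701 L

4.701 L


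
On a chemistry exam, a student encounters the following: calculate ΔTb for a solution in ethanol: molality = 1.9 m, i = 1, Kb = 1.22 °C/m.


ΔTb = Kb × m × i
= 1.22 × 1.9 × 1
= 2.318 °C

2.318 °C


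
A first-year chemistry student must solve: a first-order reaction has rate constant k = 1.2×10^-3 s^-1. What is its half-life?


t½ = ln2/k = 0.693147/(1.2×10^-3 s^-1)
= 577.6 s

577.6 s


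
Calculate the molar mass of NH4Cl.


M(NH4Cl) = 1×14.01 + 4×1.008 + 1×35.45
= 14.01 + 4.03 + 35.45
= 53.49 g/mol

53.49 g/mol


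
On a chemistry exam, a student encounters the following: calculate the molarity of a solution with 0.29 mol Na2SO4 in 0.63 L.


M = n/V = 0.29/0.63 = 0.460 mol/L

0.460 M


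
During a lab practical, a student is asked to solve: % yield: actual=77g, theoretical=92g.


% yield = actual/theoretical × 100
= 77/92 × 100
= 83.7%

83.7%


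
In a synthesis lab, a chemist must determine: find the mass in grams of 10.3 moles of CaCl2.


M(CaCl2) = 110.98 g/mol
mass = n × M = 10.3 × 110.98 = 1143.09 g

1143.09 g


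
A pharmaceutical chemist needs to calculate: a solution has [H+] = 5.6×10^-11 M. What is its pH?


pH = -log10([H+]) = -log10(5.6×10^-11)
= 11 - log10(5.6)
= 11 - 0.75
= 10.25

10.25


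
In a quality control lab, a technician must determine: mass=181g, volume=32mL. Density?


ρ = mass/volume
= 181/32
= 5.656 g/mL

5.656 g/mL


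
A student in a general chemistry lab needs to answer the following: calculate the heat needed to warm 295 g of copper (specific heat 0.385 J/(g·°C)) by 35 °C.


q = mcΔT = 295 × 0.385 × 35
= 3975.13 J

3975.13 J


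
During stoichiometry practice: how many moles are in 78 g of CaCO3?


M(CaCO3) = 100.09 g/mol
n = mass/M = 78/100.09 = 0.7793 mol

0.7793 mol


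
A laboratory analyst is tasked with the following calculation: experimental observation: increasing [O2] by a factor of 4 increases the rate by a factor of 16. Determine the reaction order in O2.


rate ∝ [O2]^n
4^n = 16 → n = 2
Order in O2: 2

2


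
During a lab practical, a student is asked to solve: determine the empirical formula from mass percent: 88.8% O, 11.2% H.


Assume 100 g sample. Moles of each element:
  O: 88.8/16.0 = 5.55 mol
  H: 11.2/1.008 = 11.111 mol
Divide by smallest (5.55):
  O: 5.55/5.55 = 1.0
  H: 11.111/5.55 = 2.0
Empirical formula: H2O

H2O


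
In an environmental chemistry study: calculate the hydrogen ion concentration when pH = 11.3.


[H+] = 10^(-pH) = 10^(-11.3)
= 5.01×10^-12 M

5.01×10^-12 M


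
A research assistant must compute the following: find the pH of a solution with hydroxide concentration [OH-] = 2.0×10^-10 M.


pOH = -log10([OH-]) = -log10(2.0×10^-10)
= 10 - log10(2.0) = 9.7
pH = 14 - pOH = 14 - 9.7 = 4.3

4.3


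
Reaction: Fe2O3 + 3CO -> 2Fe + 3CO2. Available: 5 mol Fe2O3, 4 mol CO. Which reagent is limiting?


Mole ratio available / coefficient:
  Fe2O3: 5/1 = 5.000
  CO: 4/3 = 1.333
Smaller ratio is limiting.

CO


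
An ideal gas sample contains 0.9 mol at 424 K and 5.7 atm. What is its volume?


PV = nRT  (R = 0.08206 L·atm/(mol·K))
V = nRT/P = 0.9×0.08206×424/5.7
= 5.494 L

5.494 L


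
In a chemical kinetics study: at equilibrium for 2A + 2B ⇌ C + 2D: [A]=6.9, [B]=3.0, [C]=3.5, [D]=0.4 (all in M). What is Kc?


Kc = [C][D]^2/([A]^2[B]^2)
= (3.5^1 × 0.4^2)/(6.9^2 × 3.0^2)
= 0.56/428.49
= 0.001307

0.001307


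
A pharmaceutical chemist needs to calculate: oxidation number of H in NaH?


H with a metal (hydride): -1
Oxidation number: -1

-1


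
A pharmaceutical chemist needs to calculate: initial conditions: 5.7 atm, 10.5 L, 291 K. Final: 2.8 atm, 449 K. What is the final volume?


P1V1/T1 = P2V2/T2
V2 = P1V1T2/(T1P2)
= 5.7×10.5×449/(291×2.8)
= 32.981 L

32.981 L


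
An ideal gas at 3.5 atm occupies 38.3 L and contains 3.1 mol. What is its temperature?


PV = nRT  (R = 0.08206 L·atm/(mol·K))
T = PV/(nR) = 3.5×38.3/(3.1×0.08206)
= 134.05/0.254386
= 526.96 K

526.96 K


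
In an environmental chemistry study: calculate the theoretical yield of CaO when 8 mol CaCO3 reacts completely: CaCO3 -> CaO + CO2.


Mole ratio CaO:CaCO3 = 1:1
n(CaO) = 8 × 1/1 = 8.000 mol
mass = 8.000 × 56.08 = 448.64 g

448.64 g


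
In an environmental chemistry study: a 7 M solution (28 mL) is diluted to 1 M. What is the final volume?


C1V1 = C2V2
7 × 28 = 1 × V2
V2 = 196/1 = 196.0 mL

196.0 mL


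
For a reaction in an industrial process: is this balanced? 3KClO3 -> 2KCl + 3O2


Equation: 3KClO3 -> 2KCl + 3O2
Check atoms: Cl: 3≠2, K: 3≠2, O: 9≠6
Not balanced

No, not balanced


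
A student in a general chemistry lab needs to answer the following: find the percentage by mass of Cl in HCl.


M(HCl) = 1×1.008 + 1×35.45 = 36.458 g/mol
Mass of Cl = 1 × 35.45 = 35.45 g/mol
% Cl = 35.45/36.458 × 100 = 97.24%

97.24%


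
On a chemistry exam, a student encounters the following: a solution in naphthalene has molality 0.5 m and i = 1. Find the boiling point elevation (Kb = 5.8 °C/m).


ΔTb = Kb × m × i
= 5.8 × 0.5 × 1
= 2.9 °C

2.9 °C


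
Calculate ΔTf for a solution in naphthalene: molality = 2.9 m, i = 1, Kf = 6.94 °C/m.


ΔTf = Kf × m × i
= 6.94 × 2.9 × 1
= 20.126 °C

20.126 °C


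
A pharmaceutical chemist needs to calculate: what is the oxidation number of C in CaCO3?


(+2) + x + 3(-2) = 0, so x = +4
Oxidation number: +4

+4


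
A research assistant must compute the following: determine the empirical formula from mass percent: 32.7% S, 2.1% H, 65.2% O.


Assume 100 g sample. Moles of each element:
  S: 32.7/32.07 = 1.02 mol
  H: 2.1/1.008 = 2.083 mol
  O: 65.2/16.0 = 4.075 mol
Divide by smallest (1.02):
  S: 1.02/1.02 = 1.0
  H: 2.083/1.02 = 2.04
  O: 4.075/1.02 = 4.0
Empirical formula: H2SO4

H2SO4


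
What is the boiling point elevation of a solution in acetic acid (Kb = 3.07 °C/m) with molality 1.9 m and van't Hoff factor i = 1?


ΔTb = Kb × m × i
= 3.07 × 1.9 × 1
= 5.833 °C

5.833 °C


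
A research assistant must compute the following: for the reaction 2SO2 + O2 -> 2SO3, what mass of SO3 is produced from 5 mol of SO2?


Mole ratio SO3:SO2 = 2:2
n(SO3) = 5 × 2/2 = 5.000 mol
mass = 5.000 × 80.07 = 400.35 g

400.35 g


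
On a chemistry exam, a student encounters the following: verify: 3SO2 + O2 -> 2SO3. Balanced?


Equation: 3SO2 + O2 -> 2SO3
Check atoms: O: 8≠6, S: 3≠2
Not balanced

No, not balanced


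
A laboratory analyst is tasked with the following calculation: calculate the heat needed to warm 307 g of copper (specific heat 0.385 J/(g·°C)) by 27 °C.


q = mcΔT = 307 × 0.385 × 27
= 3191.27 J

3191.27 J


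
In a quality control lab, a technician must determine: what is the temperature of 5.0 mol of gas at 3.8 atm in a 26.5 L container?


PV = nRT  (R = 0.08206 L·atm/(mol·K))
T = PV/(nR) = 3.8×26.5/(5.0×0.08206)
= 100.70/0.410300
= 245.43 K

245.43 K


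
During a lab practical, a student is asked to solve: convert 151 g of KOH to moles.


M(KOH) = 56.11 g/mol
n = mass/M = 151/56.11 = 2.6911 mol

2.6911 mol


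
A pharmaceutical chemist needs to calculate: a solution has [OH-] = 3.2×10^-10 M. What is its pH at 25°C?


pOH = -log10([OH-]) = -log10(3.2×10^-10)
= 10 - log10(3.2) = 9.49
pH = 14 - pOH = 14 - 9.49 = 4.51

4.51


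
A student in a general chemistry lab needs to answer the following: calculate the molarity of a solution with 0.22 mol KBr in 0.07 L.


M = n/V = 0.22/0.07 = 3.143 mol/L

3.143 M


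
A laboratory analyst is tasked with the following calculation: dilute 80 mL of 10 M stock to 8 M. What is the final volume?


C1V1 = C2V2
10 × 80 = 8 × V2
V2 = 800/8 = 100.0 mL

100.0 mL


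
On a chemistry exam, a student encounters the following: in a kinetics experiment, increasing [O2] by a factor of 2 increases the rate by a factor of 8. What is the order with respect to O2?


rate ∝ [O2]^n
2^n = 8 → n = 3
Order in O2: 3

3


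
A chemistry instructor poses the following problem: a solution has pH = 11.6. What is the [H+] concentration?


[H+] = 10^(-pH) = 10^(-11.6)
= 2.51×10^-12 M

2.51×10^-12 M


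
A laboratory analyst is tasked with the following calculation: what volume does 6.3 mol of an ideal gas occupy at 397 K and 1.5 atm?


PV = nRT  (R = 0.08206 L·atm/(mol·K))
V = nRT/P = 6.3×0.08206×397/1.5
= 136.827 L

136.827 L


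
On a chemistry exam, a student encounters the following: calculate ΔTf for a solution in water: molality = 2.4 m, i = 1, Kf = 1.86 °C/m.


ΔTf = Kf × m × i
= 1.86 × 2.4 × 1
= 4.464 °C

4.464 °C


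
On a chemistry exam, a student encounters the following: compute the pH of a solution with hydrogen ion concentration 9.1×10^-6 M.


pH = -log10([H+]) = -log10(9.1×10^-6)
= 6 - log10(9.1)
= 6 - 0.96
= 5.04

5.04


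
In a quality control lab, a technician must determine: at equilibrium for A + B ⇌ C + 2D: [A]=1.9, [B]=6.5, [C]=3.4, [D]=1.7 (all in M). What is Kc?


Kc = [C][D]^2/([A][B])
= (3.4^1 × 1.7^2)/(1.9^1 × 6.5^1)
= 9.826/12.35
= 0.7956

0.7956


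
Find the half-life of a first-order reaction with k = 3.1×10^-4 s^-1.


t½ = ln2/k = 0.693147/(3.1×10^-4 s^-1)
= 2236 s

2236 s


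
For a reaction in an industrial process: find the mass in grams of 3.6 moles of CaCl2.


M(CaCl2) = 110.98 g/mol
mass = n × M = 3.6 × 110.98 = 399.53 g

399.53 g


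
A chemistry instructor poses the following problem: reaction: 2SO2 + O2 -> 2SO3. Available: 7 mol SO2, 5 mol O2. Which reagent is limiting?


Mole ratio available / coefficient:
  SO2: 7/2 = 3.500
  O2: 5/1 = 5.000
Smaller ratio is limiting.

SO2


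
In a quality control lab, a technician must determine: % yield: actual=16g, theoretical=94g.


% yield = actual/theoretical × 100
= 16/94 × 100
= 17.02%

17.02%


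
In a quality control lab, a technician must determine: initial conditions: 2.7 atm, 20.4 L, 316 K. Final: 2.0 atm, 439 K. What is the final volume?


P1V1/T1 = P2V2/T2
V2 = P1V1T2/(T1P2)
= 2.7×20.4×439/(316×2.0)
= 38.26 L

38.26 L


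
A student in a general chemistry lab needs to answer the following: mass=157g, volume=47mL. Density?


ρ = mass/volume
= 157/47
= 3.34 g/mL

3.34 g/mL


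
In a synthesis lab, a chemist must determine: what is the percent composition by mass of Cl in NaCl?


M(NaCl) = 1×22.99 + 1×35.45 = 58.44 g/mol
Mass of Cl = 1 × 35.45 = 35.45 g/mol
% Cl = 35.45/58.44 × 100 = 60.66%

60.66%


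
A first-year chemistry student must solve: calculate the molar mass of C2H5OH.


M(C2H5OH) = 2×12.01 + 6×1.008 + 1×16.0
= 24.02 + 6.05 + 16.0
= 46.07 g/mol

46.07 g/mol


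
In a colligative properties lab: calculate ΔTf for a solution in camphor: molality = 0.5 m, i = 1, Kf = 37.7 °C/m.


ΔTf = Kf × m × i
= 37.7 × 0.5 × 1
= 18.85 °C

18.85 °C


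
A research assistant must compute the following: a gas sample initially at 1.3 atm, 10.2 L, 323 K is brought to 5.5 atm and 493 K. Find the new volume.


P1V1/T1 = P2V2/T2
V2 = P1V1T2/(T1P2)
= 1.3×10.2×493/(323×5.5)
= 3.68 L

3.68 L


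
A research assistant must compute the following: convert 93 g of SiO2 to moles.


M(SiO2) = 60.09 g/mol
n = mass/M = 93/60.09 = 1.5477 mol

1.5477 mol


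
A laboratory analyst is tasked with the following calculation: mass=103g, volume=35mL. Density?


ρ = mass/volume
= 103/35
= 2.943 g/mL

2.943 g/mL


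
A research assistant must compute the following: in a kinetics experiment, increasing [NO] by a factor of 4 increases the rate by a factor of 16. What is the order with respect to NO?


rate ∝ [NO]^n
4^n = 16 → n = 2
Order in NO: 2

2


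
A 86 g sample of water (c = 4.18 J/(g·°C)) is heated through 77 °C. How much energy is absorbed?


q = mcΔT = 86 × 4.18 × 77
= 27679.96 J

27679.96 J


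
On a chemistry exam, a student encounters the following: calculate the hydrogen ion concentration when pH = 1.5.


[H+] = 10^(-pH) = 10^(-1.5)
= 3.16×10^-2 M

3.16×10^-2 M


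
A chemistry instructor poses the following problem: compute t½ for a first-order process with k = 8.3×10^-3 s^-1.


t½ = ln2/k = 0.693147/(8.3×10^-3 s^-1)
= 83.51 s

83.51 s


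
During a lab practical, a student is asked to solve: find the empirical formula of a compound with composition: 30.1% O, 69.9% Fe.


Assume 100 g sample. Moles of each element:
  O: 30.1/16.0 = 1.881 mol
  Fe: 69.9/55.85 = 1.252 mol
Divide by smallest (1.252):
  O: 1.881/1.252 = 1.5
  Fe: 1.252/1.252 = 1.0
Multiply all ratios by 2 to obtain whole numbers.
Empirical formula: Fe2O3

Fe2O3


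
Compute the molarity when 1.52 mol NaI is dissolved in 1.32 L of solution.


M = n/V = 1.52/1.32 = 1.152 mol/L

1.152 M


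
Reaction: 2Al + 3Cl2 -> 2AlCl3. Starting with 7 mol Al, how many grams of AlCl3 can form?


Mole ratio AlCl3:Al = 2:2
n(AlCl3) = 7 × 2/2 = 7.000 mol
mass = 7.000 × 133.33 = 933.31 g

933.31 g


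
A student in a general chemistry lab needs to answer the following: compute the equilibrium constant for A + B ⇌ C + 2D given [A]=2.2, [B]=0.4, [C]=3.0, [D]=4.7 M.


Kc = [C][D]^2/([A][B])
= (3.0^1 × 4.7^2)/(2.2^1 × 0.4^1)
= 66.27/0.88
= 75.31

75.31


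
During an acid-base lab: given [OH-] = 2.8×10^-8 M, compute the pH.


pOH = -log10([OH-]) = -log10(2.8×10^-8)
= 8 - log10(2.8) = 7.55
pH = 14 - pOH = 14 - 7.55 = 6.45

6.45


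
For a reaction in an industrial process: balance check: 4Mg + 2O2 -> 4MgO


Equation: 4Mg + 2O2 -> 4MgO
Check atoms: Mg: 4=4, O: 4=4
Balanced

Yes, balanced


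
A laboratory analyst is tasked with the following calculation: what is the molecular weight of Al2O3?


M(Al2O3) = 2×26.98 + 3×16.0
= 53.96 + 48.0
= 101.96 g/mol

101.96 g/mol


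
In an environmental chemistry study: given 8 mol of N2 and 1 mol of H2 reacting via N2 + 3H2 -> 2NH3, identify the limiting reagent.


Mole ratio available / coefficient:
  N2: 8/1 = 8.000
  H2: 1/3 = 0.333
Smaller ratio is limiting.

H2


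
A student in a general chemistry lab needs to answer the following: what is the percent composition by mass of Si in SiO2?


M(SiO2) = 1×28.09 + 2×16.0 = 60.09 g/mol
Mass of Si = 1 × 28.09 = 28.09 g/mol
% Si = 28.09/60.09 × 100 = 46.75%

46.75%


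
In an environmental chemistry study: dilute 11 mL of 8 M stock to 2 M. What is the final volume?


C1V1 = C2V2
8 × 11 = 2 × V2
V2 = 88/2 = 44.0 mL

44.0 mL


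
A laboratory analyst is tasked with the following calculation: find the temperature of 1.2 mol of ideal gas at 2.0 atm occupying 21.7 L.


PV = nRT  (R = 0.08206 L·atm/(mol·K))
T = PV/(nR) = 2.0×21.7/(1.2×0.08206)
= 43.40/0.098472
= 440.73 K

440.73 K


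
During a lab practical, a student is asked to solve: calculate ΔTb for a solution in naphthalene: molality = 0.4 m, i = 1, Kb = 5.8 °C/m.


ΔTb = Kb × m × i
= 5.8 × 0.4 × 1
= 2.32 °C

2.32 °C


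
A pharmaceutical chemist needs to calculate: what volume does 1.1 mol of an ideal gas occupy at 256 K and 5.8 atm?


PV = nRT  (R = 0.08206 L·atm/(mol·K))
V = nRT/P = 1.1×0.08206×256/5.8
= 3.984 L

3.984 L


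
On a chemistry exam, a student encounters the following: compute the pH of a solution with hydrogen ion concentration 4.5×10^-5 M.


pH = -log10([H+]) = -log10(4.5×10^-5)
= 5 - log10(4.5)
= 5 - 0.65
= 4.35

4.35


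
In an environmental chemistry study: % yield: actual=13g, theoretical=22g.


% yield = actual/theoretical × 100
= 13/22 × 100
= 59.09%

59.09%


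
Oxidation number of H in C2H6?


H is +1 with nonmetals
Oxidation number: +1

+1


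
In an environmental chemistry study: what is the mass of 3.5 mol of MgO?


M(MgO) = 40.31 g/mol
mass = n × M = 3.5 × 40.31 = 141.09 g

141.09 g


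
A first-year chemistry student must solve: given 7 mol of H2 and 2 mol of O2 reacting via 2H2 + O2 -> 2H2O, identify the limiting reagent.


Mole ratio available / coefficient:
  H2: 7/2 = 3.500
  O2: 2/1 = 2.000
Smaller ratio is limiting.

O2


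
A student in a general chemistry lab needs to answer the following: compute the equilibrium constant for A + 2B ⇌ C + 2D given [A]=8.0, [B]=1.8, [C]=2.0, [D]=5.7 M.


Kc = [C][D]^2/([A][B]^2)
= (2.0^1 × 5.7^2)/(8.0^1 × 1.8^2)
= 64.98/25.92
= 2.507

2.507


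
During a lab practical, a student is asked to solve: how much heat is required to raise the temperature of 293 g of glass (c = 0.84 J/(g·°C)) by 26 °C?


q = mcΔT = 293 × 0.84 × 26
= 6399.12 J

6399.12 J


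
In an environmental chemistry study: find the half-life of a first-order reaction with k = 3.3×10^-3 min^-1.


t½ = ln2/k = 0.693147/(3.3×10^-3 min^-1)
= 210.0 min

210.0 min


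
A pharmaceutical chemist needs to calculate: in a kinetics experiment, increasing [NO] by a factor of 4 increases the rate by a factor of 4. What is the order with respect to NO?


rate ∝ [NO]^n
4^n = 4 → n = 1
Order in NO: 1

1


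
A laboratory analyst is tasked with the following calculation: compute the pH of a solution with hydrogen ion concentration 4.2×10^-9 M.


pH = -log10([H+]) = -log10(4.2×10^-9)
= 9 - log10(4.2)
= 9 - 0.62
= 8.38

8.38


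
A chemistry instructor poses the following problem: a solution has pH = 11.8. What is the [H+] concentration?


[H+] = 10^(-pH) = 10^(-11.8)
= 1.58×10^-12 M

1.58×10^-12 M


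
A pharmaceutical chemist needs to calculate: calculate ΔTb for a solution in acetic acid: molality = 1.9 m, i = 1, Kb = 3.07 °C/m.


ΔTb = Kb × m × i
= 3.07 × 1.9 × 1
= 5.833 °C

5.833 °C


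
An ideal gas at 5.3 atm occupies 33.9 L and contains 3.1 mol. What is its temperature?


PV = nRT  (R = 0.08206 L·atm/(mol·K))
T = PV/(nR) = 5.3×33.9/(3.1×0.08206)
= 179.67/0.254386
= 706.29 K

706.29 K


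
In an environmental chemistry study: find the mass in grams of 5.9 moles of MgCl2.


M(MgCl2) = 95.21 g/mol
mass = n × M = 5.9 × 95.21 = 561.74 g

561.74 g


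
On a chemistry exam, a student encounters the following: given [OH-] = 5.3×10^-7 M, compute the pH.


pOH = -log10([OH-]) = -log10(5.3×10^-7)
= 7 - log10(5.3) = 6.28
pH = 14 - pOH = 14 - 6.28 = 7.72

7.72


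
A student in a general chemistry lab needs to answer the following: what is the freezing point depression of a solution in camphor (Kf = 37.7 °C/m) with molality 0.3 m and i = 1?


ΔTf = Kf × m × i
= 37.7 × 0.3 × 1
= 11.31 °C

11.31 °C


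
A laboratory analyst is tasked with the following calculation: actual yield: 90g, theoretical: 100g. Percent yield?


% yield = actual/theoretical × 100
= 90/100 × 100
= 90.0%

90.0%


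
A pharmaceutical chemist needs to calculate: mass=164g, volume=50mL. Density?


ρ = mass/volume
= 164/50
= 3.28 g/mL

3.28 g/mL


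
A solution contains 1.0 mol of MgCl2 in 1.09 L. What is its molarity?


M = n/V = 1.0/1.09 = 0.917 mol/L

0.917 M


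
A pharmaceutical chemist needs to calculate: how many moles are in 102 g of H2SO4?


M(H2SO4) = 98.09 g/mol
n = mass/M = 102/98.09 = 1.0399 mol

1.0399 mol


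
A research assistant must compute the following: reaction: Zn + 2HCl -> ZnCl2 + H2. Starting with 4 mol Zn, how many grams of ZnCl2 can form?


Mole ratio ZnCl2:Zn = 1:1
n(ZnCl2) = 4 × 1/1 = 4.000 mol
mass = 4.000 × 136.28 = 545.12 g

545.12 g


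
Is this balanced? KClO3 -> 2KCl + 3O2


Equation: KClO3 -> 2KCl + 3O2
Check atoms: Cl: 1≠2, K: 1≠2, O: 3≠6
Not balanced

No, not balanced


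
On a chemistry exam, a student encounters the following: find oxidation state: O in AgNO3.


O is usually -2
Oxidation number: -2

-2


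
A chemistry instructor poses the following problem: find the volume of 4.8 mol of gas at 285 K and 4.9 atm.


PV = nRT  (R = 0.08206 L·atm/(mol·K))
V = nRT/P = 4.8×0.08206×285/4.9
= 22.91 L

22.91 L


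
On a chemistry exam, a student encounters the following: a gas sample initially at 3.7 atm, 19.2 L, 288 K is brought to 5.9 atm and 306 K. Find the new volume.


P1V1/T1 = P2V2/T2
V2 = P1V1T2/(T1P2)
= 3.7×19.2×306/(288×5.9)
= 12.793 L

12.793 L


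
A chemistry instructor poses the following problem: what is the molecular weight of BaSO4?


M(BaSO4) = 1×137.33 + 1×32.07 + 4×16.0
= 137.33 + 32.07 + 64.0
= 233.4 g/mol

233.4 g/mol


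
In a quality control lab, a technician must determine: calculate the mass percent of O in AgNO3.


M(AgNO3) = 1×107.87 + 1×14.01 + 3×16.0 = 169.88 g/mol
Mass of O = 3 × 16.0 = 48.00 g/mol
% O = 48.00/169.88 × 100 = 28.26%

28.26%


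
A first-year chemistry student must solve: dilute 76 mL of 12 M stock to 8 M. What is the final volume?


C1V1 = C2V2
12 × 76 = 8 × V2
V2 = 912/8 = 114.0 mL

114.0 mL


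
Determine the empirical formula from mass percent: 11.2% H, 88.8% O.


Assume 100 g sample. Moles of each element:
  H: 11.2/1.008 = 11.111 mol
  O: 88.8/16.0 = 5.55 mol
Divide by smallest (5.55):
  H: 11.111/5.55 = 2.0
  O: 5.55/5.55 = 1.0
Empirical formula: H2O

H2O


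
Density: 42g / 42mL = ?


ρ = mass/volume
= 42/42
= 1.0 g/mL

1.0 g/mL


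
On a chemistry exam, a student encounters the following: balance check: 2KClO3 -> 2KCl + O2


Equation: 2KClO3 -> 2KCl + O2
Check atoms: Cl: 2=2, K: 2=2, O: 6≠2
Not balanced

No, not balanced


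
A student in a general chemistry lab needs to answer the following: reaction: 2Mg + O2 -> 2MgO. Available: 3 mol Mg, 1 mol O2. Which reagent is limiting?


Mole ratio available / coefficient:
  Mg: 3/2 = 1.500
  O2: 1/1 = 1.000
Smaller ratio is limiting.

O2


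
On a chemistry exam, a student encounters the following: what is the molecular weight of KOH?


M(KOH) = 1×39.1 + 1×16.0 + 1×1.008
= 39.1 + 16.0 + 1.01
= 56.11 g/mol

56.11 g/mol


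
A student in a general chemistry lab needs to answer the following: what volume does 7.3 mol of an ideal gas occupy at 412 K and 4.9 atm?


PV = nRT  (R = 0.08206 L·atm/(mol·K))
V = nRT/P = 7.3×0.08206×412/4.9
= 50.368 L

50.368 L


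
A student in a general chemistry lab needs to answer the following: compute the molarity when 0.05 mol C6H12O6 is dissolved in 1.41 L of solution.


M = n/V = 0.05/1.41 = 0.035 mol/L

0.035 M


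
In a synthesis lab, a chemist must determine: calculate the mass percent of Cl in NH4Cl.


M(NH4Cl) = 1×14.01 + 4×1.008 + 1×35.45 = 53.492 g/mol
Mass of Cl = 1 × 35.45 = 35.45 g/mol
% Cl = 35.45/53.492 × 100 = 66.27%

66.27%


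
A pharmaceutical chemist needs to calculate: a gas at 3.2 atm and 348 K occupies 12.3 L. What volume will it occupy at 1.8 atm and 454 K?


P1V1/T1 = P2V2/T2
V2 = P1V1T2/(T1P2)
= 3.2×12.3×454/(348×1.8)
= 28.527 L

28.527 L


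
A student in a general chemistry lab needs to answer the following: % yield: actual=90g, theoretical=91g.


% yield = actual/theoretical × 100
= 90/91 × 100
= 98.9%

98.9%


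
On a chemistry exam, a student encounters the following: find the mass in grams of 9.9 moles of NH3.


M(NH3) = 17.03 g/mol
mass = n × M = 9.9 × 17.03 = 168.60 g

168.60 g


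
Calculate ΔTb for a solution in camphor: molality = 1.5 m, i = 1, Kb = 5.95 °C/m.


ΔTb = Kb × m × i
= 5.95 × 1.5 × 1
= 8.925 °C

8.925 °C


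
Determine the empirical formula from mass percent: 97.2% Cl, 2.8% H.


Assume 100 g sample. Moles of each element:
  Cl: 97.2/35.45 = 2.742 mol
  H: 2.8/1.008 = 2.778 mol
Divide by smallest (2.742):
  Cl: 2.742/2.742 = 1.0
  H: 2.778/2.742 = 1.01
Empirical formula: HCl

HCl


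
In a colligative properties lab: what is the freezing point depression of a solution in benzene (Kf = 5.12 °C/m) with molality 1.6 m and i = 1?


ΔTf = Kf × m × i
= 5.12 × 1.6 × 1
= 8.192 °C

8.192 °C


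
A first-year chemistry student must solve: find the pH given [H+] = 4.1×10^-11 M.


pH = -log10([H+]) = -log10(4.1×10^-11)
= 11 - log10(4.1)
= 11 - 0.61
= 10.39

10.39


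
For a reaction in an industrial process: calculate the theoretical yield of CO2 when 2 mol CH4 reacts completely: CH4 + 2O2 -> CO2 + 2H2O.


Mole ratio CO2:CH4 = 1:1
n(CO2) = 2 × 1/1 = 2.000 mol
mass = 2.000 × 44.01 = 88.02 g

88.02 g


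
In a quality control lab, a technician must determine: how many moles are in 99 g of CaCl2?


M(CaCl2) = 110.98 g/mol
n = mass/M = 99/110.98 = 0.8921 mol

0.8921 mol


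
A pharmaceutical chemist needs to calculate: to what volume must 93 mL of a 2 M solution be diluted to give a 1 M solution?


C1V1 = C2V2
2 × 93 = 1 × V2
V2 = 186/1 = 186.0 mL

186.0 mL


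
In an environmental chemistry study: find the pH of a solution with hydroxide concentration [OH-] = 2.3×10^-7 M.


pOH = -log10([OH-]) = -log10(2.3×10^-7)
= 7 - log10(2.3) = 6.64
pH = 14 - pOH = 14 - 6.64 = 7.36

7.36


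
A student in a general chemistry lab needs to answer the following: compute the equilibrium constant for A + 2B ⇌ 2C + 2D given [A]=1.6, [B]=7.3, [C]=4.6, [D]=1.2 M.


Kc = [C]^2[D]^2/([A][B]^2)
= (4.6^2 × 1.2^2)/(1.6^1 × 7.3^2)
= 30.4704/85.264
= 0.3574

0.3574


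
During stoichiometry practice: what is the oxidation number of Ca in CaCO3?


Group 2 metal: +2
Oxidation number: +2

+2


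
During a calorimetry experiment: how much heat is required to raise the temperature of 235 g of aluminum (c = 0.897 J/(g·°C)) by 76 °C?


q = mcΔT = 235 × 0.897 × 76
= 16020.42 J

16020.42 J


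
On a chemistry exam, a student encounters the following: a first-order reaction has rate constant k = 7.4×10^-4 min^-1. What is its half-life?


t½ = ln2/k = 0.693147/(7.4×10^-4 min^-1)
= 936.7 min

936.7 min


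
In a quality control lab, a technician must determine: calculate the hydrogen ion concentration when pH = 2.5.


[H+] = 10^(-pH) = 10^(-2.5)
= 3.16×10^-3 M

3.16×10^-3 M


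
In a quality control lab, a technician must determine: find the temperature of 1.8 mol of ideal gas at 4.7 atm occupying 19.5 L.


PV = nRT  (R = 0.08206 L·atm/(mol·K))
T = PV/(nR) = 4.7×19.5/(1.8×0.08206)
= 91.65/0.147708
= 620.48 K

620.48 K


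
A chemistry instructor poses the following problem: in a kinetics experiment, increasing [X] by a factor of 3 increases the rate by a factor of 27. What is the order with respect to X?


rate ∝ [X]^n
3^n = 27 → n = 3
Order in X: 3

3


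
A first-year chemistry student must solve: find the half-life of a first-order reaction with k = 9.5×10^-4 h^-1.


t½ = ln2/k = 0.693147/(9.5×10^-4 h^-1)
= 729.6 h

729.6 h


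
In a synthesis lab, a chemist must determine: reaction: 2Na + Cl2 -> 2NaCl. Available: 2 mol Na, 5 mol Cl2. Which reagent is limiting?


Mole ratio available / coefficient:
  Na: 2/2 = 1.000
  Cl2: 5/1 = 5.000
Smaller ratio is limiting.

Na


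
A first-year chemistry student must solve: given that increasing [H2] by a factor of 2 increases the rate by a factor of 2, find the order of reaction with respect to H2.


rate ∝ [H2]^n
2^n = 2 → n = 1
Order in H2: 1

1


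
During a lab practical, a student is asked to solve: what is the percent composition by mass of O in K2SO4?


M(K2SO4) = 2×39.1 + 1×32.07 + 4×16.0 = 174.27 g/mol
Mass of O = 4 × 16.0 = 64.00 g/mol
% O = 64.00/174.27 × 100 = 36.72%

36.72%


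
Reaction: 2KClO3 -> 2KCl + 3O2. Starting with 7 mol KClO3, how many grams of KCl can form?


Mole ratio KCl:KClO3 = 2:2
n(KCl) = 7 × 2/2 = 7.000 mol
mass = 7.000 × 74.55 = 521.85 g

521.85 g


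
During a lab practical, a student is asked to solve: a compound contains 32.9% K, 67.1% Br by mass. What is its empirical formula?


Assume 100 g sample. Moles of each element:
  K: 32.9/39.1 = 0.841 mol
  Br: 67.1/79.9 = 0.84 mol
Divide by smallest (0.84):
  K: 0.841/0.84 = 1.0
  Br: 0.84/0.84 = 1.0
Empirical formula: KBr

KBr


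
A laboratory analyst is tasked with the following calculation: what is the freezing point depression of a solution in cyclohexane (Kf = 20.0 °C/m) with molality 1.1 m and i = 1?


ΔTf = Kf × m × i
= 20.0 × 1.1 × 1
= 22.0 °C

22.0 °C


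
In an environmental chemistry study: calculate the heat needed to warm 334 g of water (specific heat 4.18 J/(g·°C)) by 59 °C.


q = mcΔT = 334 × 4.18 × 59
= 82371.08 J

82371.08 J


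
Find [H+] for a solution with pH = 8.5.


[H+] = 10^(-pH) = 10^(-8.5)
= 3.16×10^-9 M

3.16×10^-9 M


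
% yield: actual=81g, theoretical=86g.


% yield = actual/theoretical × 100
= 81/86 × 100
= 94.19%

94.19%


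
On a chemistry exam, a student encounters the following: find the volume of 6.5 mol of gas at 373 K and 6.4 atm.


PV = nRT  (R = 0.08206 L·atm/(mol·K))
V = nRT/P = 6.5×0.08206×373/6.4
= 31.087 L

31.087 L


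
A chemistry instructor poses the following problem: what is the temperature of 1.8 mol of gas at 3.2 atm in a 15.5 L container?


PV = nRT  (R = 0.08206 L·atm/(mol·K))
T = PV/(nR) = 3.2×15.5/(1.8×0.08206)
= 49.60/0.147708
= 335.80 K

335.80 K


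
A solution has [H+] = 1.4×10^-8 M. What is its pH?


pH = -log10([H+]) = -log10(1.4×10^-8)
= 8 - log10(1.4)
= 8 - 0.15
= 7.85

7.85


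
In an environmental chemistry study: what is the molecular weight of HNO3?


M(HNO3) = 1×1.008 + 1×14.01 + 3×16.0
= 1.01 + 14.01 + 48.0
= 63.02 g/mol

63.02 g/mol


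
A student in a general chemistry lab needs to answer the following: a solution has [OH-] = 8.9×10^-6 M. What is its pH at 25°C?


pOH = -log10([OH-]) = -log10(8.9×10^-6)
= 6 - log10(8.9) = 5.05
pH = 14 - pOH = 14 - 5.05 = 8.95

8.95


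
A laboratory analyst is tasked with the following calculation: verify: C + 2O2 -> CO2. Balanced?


Equation: C + 2O2 -> CO2
Check atoms: C: 1=1, O: 4≠2
Not balanced

No, not balanced


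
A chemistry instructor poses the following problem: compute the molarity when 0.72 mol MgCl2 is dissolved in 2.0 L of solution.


M = n/V = 0.72/2.0 = 0.360 mol/L

0.360 M


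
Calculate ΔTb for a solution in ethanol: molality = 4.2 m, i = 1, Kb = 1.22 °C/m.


ΔTb = Kb × m × i
= 1.22 × 4.2 × 1
= 5.124 °C

5.124 °C


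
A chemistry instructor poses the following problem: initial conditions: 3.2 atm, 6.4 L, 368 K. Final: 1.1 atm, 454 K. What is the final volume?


P1V1/T1 = P2V2/T2
V2 = P1V1T2/(T1P2)
= 3.2×6.4×454/(368×1.1)
= 22.969 L

22.969 L


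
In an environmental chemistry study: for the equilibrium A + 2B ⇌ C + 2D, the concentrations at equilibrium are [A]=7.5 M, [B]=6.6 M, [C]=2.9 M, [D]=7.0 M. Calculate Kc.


Kc = [C][D]^2/([A][B]^2)
= (2.9^1 × 7.0^2)/(7.5^1 × 6.6^2)
= 142.1/326.7
= 0.4350

0.4350


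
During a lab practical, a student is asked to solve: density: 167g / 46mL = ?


ρ = mass/volume
= 167/46
= 3.63 g/mL

3.63 g/mL


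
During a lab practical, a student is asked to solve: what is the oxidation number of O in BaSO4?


O is usually -2
Oxidation number: -2

-2


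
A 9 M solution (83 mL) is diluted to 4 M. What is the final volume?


C1V1 = C2V2
9 × 83 = 4 × V2
V2 = 747/4 = 186.75 mL

186.75 mL


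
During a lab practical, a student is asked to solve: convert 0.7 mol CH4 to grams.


M(CH4) = 16.04 g/mol
mass = n × M = 0.7 × 16.04 = 11.23 g

11.23 g


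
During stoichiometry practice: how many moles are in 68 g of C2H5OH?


M(C2H5OH) = 46.07 g/mol
n = mass/M = 68/46.07 = 1.476 mol

1.476 mol


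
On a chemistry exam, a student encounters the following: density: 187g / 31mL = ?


ρ = mass/volume
= 187/31
= 6.032 g/mL

6.032 g/mL


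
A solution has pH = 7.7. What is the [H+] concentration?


[H+] = 10^(-pH) = 10^(-7.7)
= 2.0×10^-8 M

2.0×10^-8 M


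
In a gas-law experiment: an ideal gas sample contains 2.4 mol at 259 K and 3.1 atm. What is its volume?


PV = nRT  (R = 0.08206 L·atm/(mol·K))
V = nRT/P = 2.4×0.08206×259/3.1
= 16.454 L

16.454 L


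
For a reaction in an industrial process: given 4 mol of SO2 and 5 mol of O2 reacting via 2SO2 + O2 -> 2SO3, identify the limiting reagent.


Mole ratio available / coefficient:
  SO2: 4/2 = 2.000
  O2: 5/1 = 5.000
Smaller ratio is limiting.

SO2


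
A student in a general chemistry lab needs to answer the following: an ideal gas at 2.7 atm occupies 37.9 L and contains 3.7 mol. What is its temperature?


PV = nRT  (R = 0.08206 L·atm/(mol·K))
T = PV/(nR) = 2.7×37.9/(3.7×0.08206)
= 102.33/0.303622
= 337.03 K

337.03 K


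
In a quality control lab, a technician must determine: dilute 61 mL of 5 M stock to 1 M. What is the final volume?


C1V1 = C2V2
5 × 61 = 1 × V2
V2 = 305/1 = 305.0 mL

305.0 mL


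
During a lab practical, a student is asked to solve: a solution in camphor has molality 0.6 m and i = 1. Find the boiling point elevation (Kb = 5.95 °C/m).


ΔTb = Kb × m × i
= 5.95 × 0.6 × 1
= 3.57 °C

3.57 °C


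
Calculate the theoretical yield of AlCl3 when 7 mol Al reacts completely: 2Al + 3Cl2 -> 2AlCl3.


Mole ratio AlCl3:Al = 2:2
n(AlCl3) = 7 × 2/2 = 7.000 mol
mass = 7.000 × 133.33 = 933.31 g

933.31 g


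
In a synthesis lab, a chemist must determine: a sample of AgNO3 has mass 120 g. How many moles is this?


M(AgNO3) = 169.88 g/mol
n = mass/M = 120/169.88 = 0.7064 mol

0.7064 mol


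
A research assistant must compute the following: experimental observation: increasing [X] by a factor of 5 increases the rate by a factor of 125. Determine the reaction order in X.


rate ∝ [X]^n
5^n = 125 → n = 3
Order in X: 3

3


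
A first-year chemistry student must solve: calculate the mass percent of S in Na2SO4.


M(Na2SO4) = 2×22.99 + 1×32.07 + 4×16.0 = 142.05 g/mol
Mass of S = 1 × 32.07 = 32.07 g/mol
% S = 32.07/142.05 × 100 = 22.58%

22.58%


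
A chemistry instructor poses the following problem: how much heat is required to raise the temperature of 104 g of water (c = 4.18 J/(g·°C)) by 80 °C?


q = mcΔT = 104 × 4.18 × 80
= 34777.60 J

34777.60 J


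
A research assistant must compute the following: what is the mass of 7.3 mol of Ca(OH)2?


M(Ca(OH)2) = 74.1 g/mol
mass = n × M = 7.3 × 74.1 = 540.93 g

540.93 g


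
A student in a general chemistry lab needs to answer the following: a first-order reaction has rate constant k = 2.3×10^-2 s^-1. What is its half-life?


t½ = ln2/k = 0.693147/(2.3×10^-2 s^-1)
= 30.14 s

30.14 s


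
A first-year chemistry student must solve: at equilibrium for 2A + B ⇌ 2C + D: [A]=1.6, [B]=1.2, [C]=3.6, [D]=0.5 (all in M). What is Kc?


Kc = [C]^2[D]/([A]^2[B])
= (3.6^2 × 0.5^1)/(1.6^2 × 1.2^1)
= 6.48/3.072
= 2.109

2.109


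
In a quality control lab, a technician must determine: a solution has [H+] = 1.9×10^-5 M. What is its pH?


pH = -log10([H+]) = -log10(1.9×10^-5)
= 5 - log10(1.9)
= 5 - 0.28
= 4.72

4.72


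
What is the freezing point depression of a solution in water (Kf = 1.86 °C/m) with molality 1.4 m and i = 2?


ΔTf = Kf × m × i
= 1.86 × 1.4 × 2
= 5.208 °C

5.208 °C
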